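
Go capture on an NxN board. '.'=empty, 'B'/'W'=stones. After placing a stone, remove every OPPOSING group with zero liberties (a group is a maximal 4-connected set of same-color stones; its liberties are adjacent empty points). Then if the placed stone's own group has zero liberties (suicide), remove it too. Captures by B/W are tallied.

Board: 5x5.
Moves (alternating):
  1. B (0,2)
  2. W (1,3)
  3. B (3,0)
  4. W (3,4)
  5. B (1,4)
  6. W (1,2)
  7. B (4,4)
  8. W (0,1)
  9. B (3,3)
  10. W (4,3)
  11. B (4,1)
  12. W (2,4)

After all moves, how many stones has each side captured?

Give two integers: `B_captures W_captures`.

Answer: 0 1

Derivation:
Move 1: B@(0,2) -> caps B=0 W=0
Move 2: W@(1,3) -> caps B=0 W=0
Move 3: B@(3,0) -> caps B=0 W=0
Move 4: W@(3,4) -> caps B=0 W=0
Move 5: B@(1,4) -> caps B=0 W=0
Move 6: W@(1,2) -> caps B=0 W=0
Move 7: B@(4,4) -> caps B=0 W=0
Move 8: W@(0,1) -> caps B=0 W=0
Move 9: B@(3,3) -> caps B=0 W=0
Move 10: W@(4,3) -> caps B=0 W=1
Move 11: B@(4,1) -> caps B=0 W=1
Move 12: W@(2,4) -> caps B=0 W=1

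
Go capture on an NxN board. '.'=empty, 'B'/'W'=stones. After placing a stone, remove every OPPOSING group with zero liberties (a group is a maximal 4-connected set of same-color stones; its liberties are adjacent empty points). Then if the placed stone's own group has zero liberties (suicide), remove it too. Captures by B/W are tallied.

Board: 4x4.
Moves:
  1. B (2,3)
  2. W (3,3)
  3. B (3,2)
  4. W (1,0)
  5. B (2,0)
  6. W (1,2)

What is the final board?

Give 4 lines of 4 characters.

Answer: ....
W.W.
B..B
..B.

Derivation:
Move 1: B@(2,3) -> caps B=0 W=0
Move 2: W@(3,3) -> caps B=0 W=0
Move 3: B@(3,2) -> caps B=1 W=0
Move 4: W@(1,0) -> caps B=1 W=0
Move 5: B@(2,0) -> caps B=1 W=0
Move 6: W@(1,2) -> caps B=1 W=0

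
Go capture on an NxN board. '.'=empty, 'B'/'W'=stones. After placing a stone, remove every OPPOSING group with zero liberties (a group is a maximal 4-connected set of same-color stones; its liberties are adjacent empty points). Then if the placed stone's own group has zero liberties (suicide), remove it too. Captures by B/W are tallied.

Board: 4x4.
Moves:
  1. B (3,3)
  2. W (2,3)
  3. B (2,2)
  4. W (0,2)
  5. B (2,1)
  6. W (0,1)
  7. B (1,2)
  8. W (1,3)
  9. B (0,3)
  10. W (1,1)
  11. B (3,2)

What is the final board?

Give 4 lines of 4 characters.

Answer: .WWB
.WB.
.BB.
..BB

Derivation:
Move 1: B@(3,3) -> caps B=0 W=0
Move 2: W@(2,3) -> caps B=0 W=0
Move 3: B@(2,2) -> caps B=0 W=0
Move 4: W@(0,2) -> caps B=0 W=0
Move 5: B@(2,1) -> caps B=0 W=0
Move 6: W@(0,1) -> caps B=0 W=0
Move 7: B@(1,2) -> caps B=0 W=0
Move 8: W@(1,3) -> caps B=0 W=0
Move 9: B@(0,3) -> caps B=2 W=0
Move 10: W@(1,1) -> caps B=2 W=0
Move 11: B@(3,2) -> caps B=2 W=0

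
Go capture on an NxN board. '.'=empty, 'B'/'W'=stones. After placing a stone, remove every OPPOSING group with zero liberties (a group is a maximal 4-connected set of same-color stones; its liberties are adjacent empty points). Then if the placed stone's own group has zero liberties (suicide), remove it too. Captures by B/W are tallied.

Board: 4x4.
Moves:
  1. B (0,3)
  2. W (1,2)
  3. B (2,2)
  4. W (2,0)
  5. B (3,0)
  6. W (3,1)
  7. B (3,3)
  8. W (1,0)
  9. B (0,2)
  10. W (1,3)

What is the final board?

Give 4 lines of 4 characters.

Move 1: B@(0,3) -> caps B=0 W=0
Move 2: W@(1,2) -> caps B=0 W=0
Move 3: B@(2,2) -> caps B=0 W=0
Move 4: W@(2,0) -> caps B=0 W=0
Move 5: B@(3,0) -> caps B=0 W=0
Move 6: W@(3,1) -> caps B=0 W=1
Move 7: B@(3,3) -> caps B=0 W=1
Move 8: W@(1,0) -> caps B=0 W=1
Move 9: B@(0,2) -> caps B=0 W=1
Move 10: W@(1,3) -> caps B=0 W=1

Answer: ..BB
W.WW
W.B.
.W.B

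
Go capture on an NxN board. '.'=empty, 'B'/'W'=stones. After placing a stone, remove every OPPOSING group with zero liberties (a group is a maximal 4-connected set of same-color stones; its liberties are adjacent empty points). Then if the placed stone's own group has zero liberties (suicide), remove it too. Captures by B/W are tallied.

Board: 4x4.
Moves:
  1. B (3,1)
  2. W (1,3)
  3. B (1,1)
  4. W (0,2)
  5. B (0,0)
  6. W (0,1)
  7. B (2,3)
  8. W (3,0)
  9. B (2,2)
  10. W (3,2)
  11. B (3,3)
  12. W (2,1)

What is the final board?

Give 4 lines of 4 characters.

Answer: BWW.
.B.W
.WBB
WB.B

Derivation:
Move 1: B@(3,1) -> caps B=0 W=0
Move 2: W@(1,3) -> caps B=0 W=0
Move 3: B@(1,1) -> caps B=0 W=0
Move 4: W@(0,2) -> caps B=0 W=0
Move 5: B@(0,0) -> caps B=0 W=0
Move 6: W@(0,1) -> caps B=0 W=0
Move 7: B@(2,3) -> caps B=0 W=0
Move 8: W@(3,0) -> caps B=0 W=0
Move 9: B@(2,2) -> caps B=0 W=0
Move 10: W@(3,2) -> caps B=0 W=0
Move 11: B@(3,3) -> caps B=1 W=0
Move 12: W@(2,1) -> caps B=1 W=0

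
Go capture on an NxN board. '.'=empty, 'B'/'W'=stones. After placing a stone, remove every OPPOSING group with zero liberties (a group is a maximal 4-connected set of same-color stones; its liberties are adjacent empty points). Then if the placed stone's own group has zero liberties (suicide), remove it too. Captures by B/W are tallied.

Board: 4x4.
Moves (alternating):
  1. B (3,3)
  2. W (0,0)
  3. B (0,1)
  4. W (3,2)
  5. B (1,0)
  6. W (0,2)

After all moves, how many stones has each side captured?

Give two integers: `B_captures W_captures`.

Answer: 1 0

Derivation:
Move 1: B@(3,3) -> caps B=0 W=0
Move 2: W@(0,0) -> caps B=0 W=0
Move 3: B@(0,1) -> caps B=0 W=0
Move 4: W@(3,2) -> caps B=0 W=0
Move 5: B@(1,0) -> caps B=1 W=0
Move 6: W@(0,2) -> caps B=1 W=0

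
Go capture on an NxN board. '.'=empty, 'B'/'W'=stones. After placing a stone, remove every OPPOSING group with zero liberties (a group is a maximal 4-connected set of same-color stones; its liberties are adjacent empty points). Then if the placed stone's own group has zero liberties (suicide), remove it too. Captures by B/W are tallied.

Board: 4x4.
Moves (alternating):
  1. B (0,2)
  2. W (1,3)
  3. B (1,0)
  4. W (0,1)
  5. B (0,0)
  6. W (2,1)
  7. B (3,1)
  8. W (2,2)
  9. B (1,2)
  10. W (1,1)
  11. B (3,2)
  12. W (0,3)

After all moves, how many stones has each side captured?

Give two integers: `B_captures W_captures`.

Move 1: B@(0,2) -> caps B=0 W=0
Move 2: W@(1,3) -> caps B=0 W=0
Move 3: B@(1,0) -> caps B=0 W=0
Move 4: W@(0,1) -> caps B=0 W=0
Move 5: B@(0,0) -> caps B=0 W=0
Move 6: W@(2,1) -> caps B=0 W=0
Move 7: B@(3,1) -> caps B=0 W=0
Move 8: W@(2,2) -> caps B=0 W=0
Move 9: B@(1,2) -> caps B=0 W=0
Move 10: W@(1,1) -> caps B=0 W=0
Move 11: B@(3,2) -> caps B=0 W=0
Move 12: W@(0,3) -> caps B=0 W=2

Answer: 0 2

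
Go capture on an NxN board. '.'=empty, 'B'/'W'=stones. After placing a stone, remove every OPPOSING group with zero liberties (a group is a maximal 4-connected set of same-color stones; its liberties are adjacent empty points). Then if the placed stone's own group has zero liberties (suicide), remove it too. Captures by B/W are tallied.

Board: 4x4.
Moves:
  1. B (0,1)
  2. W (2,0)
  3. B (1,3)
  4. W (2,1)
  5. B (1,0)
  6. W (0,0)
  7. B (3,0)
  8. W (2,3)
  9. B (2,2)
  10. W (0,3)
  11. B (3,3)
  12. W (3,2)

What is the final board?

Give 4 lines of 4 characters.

Move 1: B@(0,1) -> caps B=0 W=0
Move 2: W@(2,0) -> caps B=0 W=0
Move 3: B@(1,3) -> caps B=0 W=0
Move 4: W@(2,1) -> caps B=0 W=0
Move 5: B@(1,0) -> caps B=0 W=0
Move 6: W@(0,0) -> caps B=0 W=0
Move 7: B@(3,0) -> caps B=0 W=0
Move 8: W@(2,3) -> caps B=0 W=0
Move 9: B@(2,2) -> caps B=0 W=0
Move 10: W@(0,3) -> caps B=0 W=0
Move 11: B@(3,3) -> caps B=1 W=0
Move 12: W@(3,2) -> caps B=1 W=0

Answer: .B.W
B..B
WWB.
B.WB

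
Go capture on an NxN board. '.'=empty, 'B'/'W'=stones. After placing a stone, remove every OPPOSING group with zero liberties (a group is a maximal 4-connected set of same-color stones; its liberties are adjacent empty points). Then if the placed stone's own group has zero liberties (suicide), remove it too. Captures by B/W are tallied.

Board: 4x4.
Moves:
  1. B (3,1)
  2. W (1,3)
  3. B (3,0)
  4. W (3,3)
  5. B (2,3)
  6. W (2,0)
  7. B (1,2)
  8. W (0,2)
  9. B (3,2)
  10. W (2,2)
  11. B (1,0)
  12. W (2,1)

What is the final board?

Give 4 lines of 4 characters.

Move 1: B@(3,1) -> caps B=0 W=0
Move 2: W@(1,3) -> caps B=0 W=0
Move 3: B@(3,0) -> caps B=0 W=0
Move 4: W@(3,3) -> caps B=0 W=0
Move 5: B@(2,3) -> caps B=0 W=0
Move 6: W@(2,0) -> caps B=0 W=0
Move 7: B@(1,2) -> caps B=0 W=0
Move 8: W@(0,2) -> caps B=0 W=0
Move 9: B@(3,2) -> caps B=1 W=0
Move 10: W@(2,2) -> caps B=1 W=0
Move 11: B@(1,0) -> caps B=1 W=0
Move 12: W@(2,1) -> caps B=1 W=0

Answer: ..W.
B.BW
WWWB
BBB.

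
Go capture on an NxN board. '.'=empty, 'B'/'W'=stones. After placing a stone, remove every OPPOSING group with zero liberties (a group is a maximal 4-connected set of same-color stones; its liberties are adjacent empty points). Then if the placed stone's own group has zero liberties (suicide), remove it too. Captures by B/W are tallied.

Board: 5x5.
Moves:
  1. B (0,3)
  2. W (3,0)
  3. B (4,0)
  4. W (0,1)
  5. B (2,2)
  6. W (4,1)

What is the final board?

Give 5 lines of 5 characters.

Move 1: B@(0,3) -> caps B=0 W=0
Move 2: W@(3,0) -> caps B=0 W=0
Move 3: B@(4,0) -> caps B=0 W=0
Move 4: W@(0,1) -> caps B=0 W=0
Move 5: B@(2,2) -> caps B=0 W=0
Move 6: W@(4,1) -> caps B=0 W=1

Answer: .W.B.
.....
..B..
W....
.W...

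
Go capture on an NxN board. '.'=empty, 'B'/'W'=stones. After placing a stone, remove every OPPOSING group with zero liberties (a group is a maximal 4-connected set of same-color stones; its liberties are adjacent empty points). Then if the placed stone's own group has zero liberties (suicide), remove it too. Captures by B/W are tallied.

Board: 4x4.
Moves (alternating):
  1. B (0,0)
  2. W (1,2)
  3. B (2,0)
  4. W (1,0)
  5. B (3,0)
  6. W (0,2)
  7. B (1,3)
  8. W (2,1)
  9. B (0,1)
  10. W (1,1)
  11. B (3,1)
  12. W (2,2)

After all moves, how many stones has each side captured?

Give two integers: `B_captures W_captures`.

Move 1: B@(0,0) -> caps B=0 W=0
Move 2: W@(1,2) -> caps B=0 W=0
Move 3: B@(2,0) -> caps B=0 W=0
Move 4: W@(1,0) -> caps B=0 W=0
Move 5: B@(3,0) -> caps B=0 W=0
Move 6: W@(0,2) -> caps B=0 W=0
Move 7: B@(1,3) -> caps B=0 W=0
Move 8: W@(2,1) -> caps B=0 W=0
Move 9: B@(0,1) -> caps B=0 W=0
Move 10: W@(1,1) -> caps B=0 W=2
Move 11: B@(3,1) -> caps B=0 W=2
Move 12: W@(2,2) -> caps B=0 W=2

Answer: 0 2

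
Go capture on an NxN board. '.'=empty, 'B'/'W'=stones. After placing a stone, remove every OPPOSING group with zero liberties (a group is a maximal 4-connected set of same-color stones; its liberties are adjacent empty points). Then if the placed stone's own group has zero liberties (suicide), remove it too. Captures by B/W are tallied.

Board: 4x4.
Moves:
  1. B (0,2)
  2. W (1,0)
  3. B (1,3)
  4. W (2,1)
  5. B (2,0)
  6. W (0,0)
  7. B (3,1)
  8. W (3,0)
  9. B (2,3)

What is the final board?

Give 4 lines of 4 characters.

Answer: W.B.
W..B
.W.B
WB..

Derivation:
Move 1: B@(0,2) -> caps B=0 W=0
Move 2: W@(1,0) -> caps B=0 W=0
Move 3: B@(1,3) -> caps B=0 W=0
Move 4: W@(2,1) -> caps B=0 W=0
Move 5: B@(2,0) -> caps B=0 W=0
Move 6: W@(0,0) -> caps B=0 W=0
Move 7: B@(3,1) -> caps B=0 W=0
Move 8: W@(3,0) -> caps B=0 W=1
Move 9: B@(2,3) -> caps B=0 W=1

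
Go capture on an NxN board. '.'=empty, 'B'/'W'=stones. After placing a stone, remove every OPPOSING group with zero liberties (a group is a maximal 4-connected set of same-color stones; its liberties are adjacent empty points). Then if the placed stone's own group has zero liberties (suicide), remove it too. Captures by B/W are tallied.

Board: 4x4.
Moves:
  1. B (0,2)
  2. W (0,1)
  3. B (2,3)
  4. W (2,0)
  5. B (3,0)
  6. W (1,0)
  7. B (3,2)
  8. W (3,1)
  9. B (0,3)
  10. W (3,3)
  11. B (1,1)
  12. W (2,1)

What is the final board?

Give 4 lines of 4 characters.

Move 1: B@(0,2) -> caps B=0 W=0
Move 2: W@(0,1) -> caps B=0 W=0
Move 3: B@(2,3) -> caps B=0 W=0
Move 4: W@(2,0) -> caps B=0 W=0
Move 5: B@(3,0) -> caps B=0 W=0
Move 6: W@(1,0) -> caps B=0 W=0
Move 7: B@(3,2) -> caps B=0 W=0
Move 8: W@(3,1) -> caps B=0 W=1
Move 9: B@(0,3) -> caps B=0 W=1
Move 10: W@(3,3) -> caps B=0 W=1
Move 11: B@(1,1) -> caps B=0 W=1
Move 12: W@(2,1) -> caps B=0 W=1

Answer: .WBB
WB..
WW.B
.WB.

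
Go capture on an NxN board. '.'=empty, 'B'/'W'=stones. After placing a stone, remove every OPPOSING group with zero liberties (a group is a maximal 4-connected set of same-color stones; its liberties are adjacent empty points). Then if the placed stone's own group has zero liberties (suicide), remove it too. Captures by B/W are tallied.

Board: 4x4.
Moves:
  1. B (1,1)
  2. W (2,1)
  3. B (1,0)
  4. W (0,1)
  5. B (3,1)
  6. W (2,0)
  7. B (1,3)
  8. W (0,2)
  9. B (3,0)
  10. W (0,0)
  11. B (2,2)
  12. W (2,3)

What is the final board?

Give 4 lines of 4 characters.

Move 1: B@(1,1) -> caps B=0 W=0
Move 2: W@(2,1) -> caps B=0 W=0
Move 3: B@(1,0) -> caps B=0 W=0
Move 4: W@(0,1) -> caps B=0 W=0
Move 5: B@(3,1) -> caps B=0 W=0
Move 6: W@(2,0) -> caps B=0 W=0
Move 7: B@(1,3) -> caps B=0 W=0
Move 8: W@(0,2) -> caps B=0 W=0
Move 9: B@(3,0) -> caps B=0 W=0
Move 10: W@(0,0) -> caps B=0 W=0
Move 11: B@(2,2) -> caps B=2 W=0
Move 12: W@(2,3) -> caps B=2 W=0

Answer: WWW.
BB.B
..BW
BB..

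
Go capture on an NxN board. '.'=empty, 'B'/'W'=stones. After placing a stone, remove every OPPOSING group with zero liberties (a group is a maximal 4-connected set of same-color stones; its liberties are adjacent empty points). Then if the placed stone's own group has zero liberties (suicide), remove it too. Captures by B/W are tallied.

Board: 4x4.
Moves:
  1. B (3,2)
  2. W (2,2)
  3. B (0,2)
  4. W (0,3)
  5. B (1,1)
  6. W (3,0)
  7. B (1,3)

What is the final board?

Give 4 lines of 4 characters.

Answer: ..B.
.B.B
..W.
W.B.

Derivation:
Move 1: B@(3,2) -> caps B=0 W=0
Move 2: W@(2,2) -> caps B=0 W=0
Move 3: B@(0,2) -> caps B=0 W=0
Move 4: W@(0,3) -> caps B=0 W=0
Move 5: B@(1,1) -> caps B=0 W=0
Move 6: W@(3,0) -> caps B=0 W=0
Move 7: B@(1,3) -> caps B=1 W=0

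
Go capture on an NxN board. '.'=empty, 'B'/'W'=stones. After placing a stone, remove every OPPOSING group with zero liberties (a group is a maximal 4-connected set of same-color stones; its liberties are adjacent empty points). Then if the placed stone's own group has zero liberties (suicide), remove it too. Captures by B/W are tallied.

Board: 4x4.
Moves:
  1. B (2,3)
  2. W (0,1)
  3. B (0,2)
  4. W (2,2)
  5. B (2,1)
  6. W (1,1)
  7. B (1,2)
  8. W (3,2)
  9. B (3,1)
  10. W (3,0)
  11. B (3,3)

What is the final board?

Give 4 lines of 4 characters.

Answer: .WB.
.WB.
.B.B
WB.B

Derivation:
Move 1: B@(2,3) -> caps B=0 W=0
Move 2: W@(0,1) -> caps B=0 W=0
Move 3: B@(0,2) -> caps B=0 W=0
Move 4: W@(2,2) -> caps B=0 W=0
Move 5: B@(2,1) -> caps B=0 W=0
Move 6: W@(1,1) -> caps B=0 W=0
Move 7: B@(1,2) -> caps B=0 W=0
Move 8: W@(3,2) -> caps B=0 W=0
Move 9: B@(3,1) -> caps B=0 W=0
Move 10: W@(3,0) -> caps B=0 W=0
Move 11: B@(3,3) -> caps B=2 W=0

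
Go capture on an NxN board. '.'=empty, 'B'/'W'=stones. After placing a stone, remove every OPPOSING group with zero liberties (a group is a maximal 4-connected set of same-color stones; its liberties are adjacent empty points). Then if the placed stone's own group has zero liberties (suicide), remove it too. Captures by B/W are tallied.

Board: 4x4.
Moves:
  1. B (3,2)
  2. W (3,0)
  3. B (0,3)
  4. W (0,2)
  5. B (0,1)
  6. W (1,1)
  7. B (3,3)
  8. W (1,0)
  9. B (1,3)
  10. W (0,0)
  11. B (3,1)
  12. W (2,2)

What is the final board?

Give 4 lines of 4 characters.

Answer: W.WB
WW.B
..W.
WBBB

Derivation:
Move 1: B@(3,2) -> caps B=0 W=0
Move 2: W@(3,0) -> caps B=0 W=0
Move 3: B@(0,3) -> caps B=0 W=0
Move 4: W@(0,2) -> caps B=0 W=0
Move 5: B@(0,1) -> caps B=0 W=0
Move 6: W@(1,1) -> caps B=0 W=0
Move 7: B@(3,3) -> caps B=0 W=0
Move 8: W@(1,0) -> caps B=0 W=0
Move 9: B@(1,3) -> caps B=0 W=0
Move 10: W@(0,0) -> caps B=0 W=1
Move 11: B@(3,1) -> caps B=0 W=1
Move 12: W@(2,2) -> caps B=0 W=1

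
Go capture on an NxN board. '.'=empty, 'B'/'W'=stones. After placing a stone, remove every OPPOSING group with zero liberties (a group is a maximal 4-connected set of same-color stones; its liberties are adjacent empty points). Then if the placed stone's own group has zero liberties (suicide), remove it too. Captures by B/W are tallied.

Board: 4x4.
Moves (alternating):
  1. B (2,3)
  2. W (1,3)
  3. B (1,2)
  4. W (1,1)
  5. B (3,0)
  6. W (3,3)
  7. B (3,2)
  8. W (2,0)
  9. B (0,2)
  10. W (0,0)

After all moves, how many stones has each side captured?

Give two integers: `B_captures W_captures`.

Answer: 1 0

Derivation:
Move 1: B@(2,3) -> caps B=0 W=0
Move 2: W@(1,3) -> caps B=0 W=0
Move 3: B@(1,2) -> caps B=0 W=0
Move 4: W@(1,1) -> caps B=0 W=0
Move 5: B@(3,0) -> caps B=0 W=0
Move 6: W@(3,3) -> caps B=0 W=0
Move 7: B@(3,2) -> caps B=1 W=0
Move 8: W@(2,0) -> caps B=1 W=0
Move 9: B@(0,2) -> caps B=1 W=0
Move 10: W@(0,0) -> caps B=1 W=0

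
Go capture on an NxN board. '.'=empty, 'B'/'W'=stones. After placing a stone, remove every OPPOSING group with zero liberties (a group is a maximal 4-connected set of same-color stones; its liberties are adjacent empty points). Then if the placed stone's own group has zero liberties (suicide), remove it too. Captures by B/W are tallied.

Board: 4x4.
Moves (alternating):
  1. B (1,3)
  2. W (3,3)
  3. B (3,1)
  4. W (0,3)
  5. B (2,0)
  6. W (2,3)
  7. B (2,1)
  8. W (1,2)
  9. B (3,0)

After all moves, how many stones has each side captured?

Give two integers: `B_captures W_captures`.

Move 1: B@(1,3) -> caps B=0 W=0
Move 2: W@(3,3) -> caps B=0 W=0
Move 3: B@(3,1) -> caps B=0 W=0
Move 4: W@(0,3) -> caps B=0 W=0
Move 5: B@(2,0) -> caps B=0 W=0
Move 6: W@(2,3) -> caps B=0 W=0
Move 7: B@(2,1) -> caps B=0 W=0
Move 8: W@(1,2) -> caps B=0 W=1
Move 9: B@(3,0) -> caps B=0 W=1

Answer: 0 1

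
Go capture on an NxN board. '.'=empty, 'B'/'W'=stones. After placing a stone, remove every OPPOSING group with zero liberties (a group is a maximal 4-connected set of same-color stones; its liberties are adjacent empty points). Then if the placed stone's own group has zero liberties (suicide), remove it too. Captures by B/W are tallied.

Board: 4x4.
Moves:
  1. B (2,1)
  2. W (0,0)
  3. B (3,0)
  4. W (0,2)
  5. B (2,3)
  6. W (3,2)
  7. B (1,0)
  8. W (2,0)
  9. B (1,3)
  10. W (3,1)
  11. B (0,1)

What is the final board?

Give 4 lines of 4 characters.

Move 1: B@(2,1) -> caps B=0 W=0
Move 2: W@(0,0) -> caps B=0 W=0
Move 3: B@(3,0) -> caps B=0 W=0
Move 4: W@(0,2) -> caps B=0 W=0
Move 5: B@(2,3) -> caps B=0 W=0
Move 6: W@(3,2) -> caps B=0 W=0
Move 7: B@(1,0) -> caps B=0 W=0
Move 8: W@(2,0) -> caps B=0 W=0
Move 9: B@(1,3) -> caps B=0 W=0
Move 10: W@(3,1) -> caps B=0 W=0
Move 11: B@(0,1) -> caps B=1 W=0

Answer: .BW.
B..B
.B.B
BWW.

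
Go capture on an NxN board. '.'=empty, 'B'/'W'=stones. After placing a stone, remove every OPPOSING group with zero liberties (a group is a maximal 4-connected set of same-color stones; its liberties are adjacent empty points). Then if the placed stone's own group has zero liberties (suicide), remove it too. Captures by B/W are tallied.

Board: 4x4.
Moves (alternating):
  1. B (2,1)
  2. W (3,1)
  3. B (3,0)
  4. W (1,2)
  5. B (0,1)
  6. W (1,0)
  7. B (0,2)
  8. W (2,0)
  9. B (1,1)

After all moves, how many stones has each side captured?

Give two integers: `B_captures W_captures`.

Move 1: B@(2,1) -> caps B=0 W=0
Move 2: W@(3,1) -> caps B=0 W=0
Move 3: B@(3,0) -> caps B=0 W=0
Move 4: W@(1,2) -> caps B=0 W=0
Move 5: B@(0,1) -> caps B=0 W=0
Move 6: W@(1,0) -> caps B=0 W=0
Move 7: B@(0,2) -> caps B=0 W=0
Move 8: W@(2,0) -> caps B=0 W=1
Move 9: B@(1,1) -> caps B=0 W=1

Answer: 0 1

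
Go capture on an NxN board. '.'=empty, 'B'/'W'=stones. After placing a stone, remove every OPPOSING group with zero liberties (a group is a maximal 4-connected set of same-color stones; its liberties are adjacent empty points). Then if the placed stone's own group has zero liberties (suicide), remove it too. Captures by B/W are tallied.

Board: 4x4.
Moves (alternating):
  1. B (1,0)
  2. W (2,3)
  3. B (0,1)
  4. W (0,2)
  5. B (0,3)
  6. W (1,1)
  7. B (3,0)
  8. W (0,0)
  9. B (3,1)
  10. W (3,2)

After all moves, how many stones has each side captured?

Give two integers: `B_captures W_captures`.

Answer: 0 1

Derivation:
Move 1: B@(1,0) -> caps B=0 W=0
Move 2: W@(2,3) -> caps B=0 W=0
Move 3: B@(0,1) -> caps B=0 W=0
Move 4: W@(0,2) -> caps B=0 W=0
Move 5: B@(0,3) -> caps B=0 W=0
Move 6: W@(1,1) -> caps B=0 W=0
Move 7: B@(3,0) -> caps B=0 W=0
Move 8: W@(0,0) -> caps B=0 W=1
Move 9: B@(3,1) -> caps B=0 W=1
Move 10: W@(3,2) -> caps B=0 W=1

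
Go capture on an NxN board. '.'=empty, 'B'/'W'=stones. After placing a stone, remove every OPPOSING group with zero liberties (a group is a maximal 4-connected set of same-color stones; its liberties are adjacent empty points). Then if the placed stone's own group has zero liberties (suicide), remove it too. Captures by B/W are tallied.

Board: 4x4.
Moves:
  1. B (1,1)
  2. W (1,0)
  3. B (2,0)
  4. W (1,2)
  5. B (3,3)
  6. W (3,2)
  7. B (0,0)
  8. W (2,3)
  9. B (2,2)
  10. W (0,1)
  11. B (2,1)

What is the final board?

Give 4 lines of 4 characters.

Move 1: B@(1,1) -> caps B=0 W=0
Move 2: W@(1,0) -> caps B=0 W=0
Move 3: B@(2,0) -> caps B=0 W=0
Move 4: W@(1,2) -> caps B=0 W=0
Move 5: B@(3,3) -> caps B=0 W=0
Move 6: W@(3,2) -> caps B=0 W=0
Move 7: B@(0,0) -> caps B=1 W=0
Move 8: W@(2,3) -> caps B=1 W=1
Move 9: B@(2,2) -> caps B=1 W=1
Move 10: W@(0,1) -> caps B=1 W=1
Move 11: B@(2,1) -> caps B=1 W=1

Answer: BW..
.BW.
BBBW
..W.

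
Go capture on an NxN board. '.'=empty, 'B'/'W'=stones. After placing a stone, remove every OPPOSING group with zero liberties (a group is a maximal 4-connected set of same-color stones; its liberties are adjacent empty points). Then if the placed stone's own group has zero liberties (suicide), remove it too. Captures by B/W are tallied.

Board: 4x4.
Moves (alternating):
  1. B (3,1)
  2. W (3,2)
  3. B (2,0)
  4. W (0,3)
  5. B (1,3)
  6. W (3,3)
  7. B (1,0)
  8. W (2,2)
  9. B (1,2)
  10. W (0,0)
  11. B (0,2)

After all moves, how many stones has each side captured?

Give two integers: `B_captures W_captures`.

Answer: 1 0

Derivation:
Move 1: B@(3,1) -> caps B=0 W=0
Move 2: W@(3,2) -> caps B=0 W=0
Move 3: B@(2,0) -> caps B=0 W=0
Move 4: W@(0,3) -> caps B=0 W=0
Move 5: B@(1,3) -> caps B=0 W=0
Move 6: W@(3,3) -> caps B=0 W=0
Move 7: B@(1,0) -> caps B=0 W=0
Move 8: W@(2,2) -> caps B=0 W=0
Move 9: B@(1,2) -> caps B=0 W=0
Move 10: W@(0,0) -> caps B=0 W=0
Move 11: B@(0,2) -> caps B=1 W=0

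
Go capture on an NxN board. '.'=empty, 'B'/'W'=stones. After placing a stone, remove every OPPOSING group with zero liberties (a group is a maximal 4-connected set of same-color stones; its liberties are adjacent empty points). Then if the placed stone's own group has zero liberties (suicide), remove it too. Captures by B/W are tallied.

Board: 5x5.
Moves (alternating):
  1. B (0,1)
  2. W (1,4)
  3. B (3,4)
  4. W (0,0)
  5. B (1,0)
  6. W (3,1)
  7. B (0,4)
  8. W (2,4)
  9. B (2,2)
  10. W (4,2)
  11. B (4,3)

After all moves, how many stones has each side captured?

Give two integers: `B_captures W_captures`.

Answer: 1 0

Derivation:
Move 1: B@(0,1) -> caps B=0 W=0
Move 2: W@(1,4) -> caps B=0 W=0
Move 3: B@(3,4) -> caps B=0 W=0
Move 4: W@(0,0) -> caps B=0 W=0
Move 5: B@(1,0) -> caps B=1 W=0
Move 6: W@(3,1) -> caps B=1 W=0
Move 7: B@(0,4) -> caps B=1 W=0
Move 8: W@(2,4) -> caps B=1 W=0
Move 9: B@(2,2) -> caps B=1 W=0
Move 10: W@(4,2) -> caps B=1 W=0
Move 11: B@(4,3) -> caps B=1 W=0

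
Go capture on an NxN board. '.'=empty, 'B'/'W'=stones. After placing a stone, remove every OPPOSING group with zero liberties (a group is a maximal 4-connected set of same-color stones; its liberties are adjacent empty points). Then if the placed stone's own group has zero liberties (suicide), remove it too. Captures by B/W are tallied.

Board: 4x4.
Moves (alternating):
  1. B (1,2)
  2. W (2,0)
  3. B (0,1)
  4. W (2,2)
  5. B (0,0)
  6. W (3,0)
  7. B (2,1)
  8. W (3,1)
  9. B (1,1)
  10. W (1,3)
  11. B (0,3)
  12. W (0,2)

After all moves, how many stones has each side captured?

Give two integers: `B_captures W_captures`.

Move 1: B@(1,2) -> caps B=0 W=0
Move 2: W@(2,0) -> caps B=0 W=0
Move 3: B@(0,1) -> caps B=0 W=0
Move 4: W@(2,2) -> caps B=0 W=0
Move 5: B@(0,0) -> caps B=0 W=0
Move 6: W@(3,0) -> caps B=0 W=0
Move 7: B@(2,1) -> caps B=0 W=0
Move 8: W@(3,1) -> caps B=0 W=0
Move 9: B@(1,1) -> caps B=0 W=0
Move 10: W@(1,3) -> caps B=0 W=0
Move 11: B@(0,3) -> caps B=0 W=0
Move 12: W@(0,2) -> caps B=0 W=1

Answer: 0 1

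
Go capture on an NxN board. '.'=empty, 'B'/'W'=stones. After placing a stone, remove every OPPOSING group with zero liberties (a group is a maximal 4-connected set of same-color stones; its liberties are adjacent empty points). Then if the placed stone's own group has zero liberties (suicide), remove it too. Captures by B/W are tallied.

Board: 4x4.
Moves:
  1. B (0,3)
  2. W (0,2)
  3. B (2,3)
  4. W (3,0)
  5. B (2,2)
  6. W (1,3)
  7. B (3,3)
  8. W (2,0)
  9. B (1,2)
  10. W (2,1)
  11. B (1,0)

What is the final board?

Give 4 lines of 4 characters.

Move 1: B@(0,3) -> caps B=0 W=0
Move 2: W@(0,2) -> caps B=0 W=0
Move 3: B@(2,3) -> caps B=0 W=0
Move 4: W@(3,0) -> caps B=0 W=0
Move 5: B@(2,2) -> caps B=0 W=0
Move 6: W@(1,3) -> caps B=0 W=1
Move 7: B@(3,3) -> caps B=0 W=1
Move 8: W@(2,0) -> caps B=0 W=1
Move 9: B@(1,2) -> caps B=0 W=1
Move 10: W@(2,1) -> caps B=0 W=1
Move 11: B@(1,0) -> caps B=0 W=1

Answer: ..W.
B.BW
WWBB
W..B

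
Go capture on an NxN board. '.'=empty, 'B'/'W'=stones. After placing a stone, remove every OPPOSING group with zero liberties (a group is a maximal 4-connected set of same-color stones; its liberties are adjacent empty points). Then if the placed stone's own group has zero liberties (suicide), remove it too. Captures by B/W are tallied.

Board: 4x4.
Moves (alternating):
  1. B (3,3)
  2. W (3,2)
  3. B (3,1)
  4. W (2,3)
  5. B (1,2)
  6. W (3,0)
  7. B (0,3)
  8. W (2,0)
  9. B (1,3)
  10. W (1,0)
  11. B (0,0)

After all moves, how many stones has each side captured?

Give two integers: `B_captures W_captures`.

Answer: 0 1

Derivation:
Move 1: B@(3,3) -> caps B=0 W=0
Move 2: W@(3,2) -> caps B=0 W=0
Move 3: B@(3,1) -> caps B=0 W=0
Move 4: W@(2,3) -> caps B=0 W=1
Move 5: B@(1,2) -> caps B=0 W=1
Move 6: W@(3,0) -> caps B=0 W=1
Move 7: B@(0,3) -> caps B=0 W=1
Move 8: W@(2,0) -> caps B=0 W=1
Move 9: B@(1,3) -> caps B=0 W=1
Move 10: W@(1,0) -> caps B=0 W=1
Move 11: B@(0,0) -> caps B=0 W=1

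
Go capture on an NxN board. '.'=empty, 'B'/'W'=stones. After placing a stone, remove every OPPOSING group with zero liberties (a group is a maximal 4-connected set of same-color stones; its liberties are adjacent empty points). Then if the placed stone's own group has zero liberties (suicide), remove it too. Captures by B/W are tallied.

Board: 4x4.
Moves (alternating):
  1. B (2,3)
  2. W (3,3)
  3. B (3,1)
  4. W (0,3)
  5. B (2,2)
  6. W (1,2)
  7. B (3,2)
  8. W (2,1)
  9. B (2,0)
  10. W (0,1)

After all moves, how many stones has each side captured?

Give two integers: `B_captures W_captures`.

Answer: 1 0

Derivation:
Move 1: B@(2,3) -> caps B=0 W=0
Move 2: W@(3,3) -> caps B=0 W=0
Move 3: B@(3,1) -> caps B=0 W=0
Move 4: W@(0,3) -> caps B=0 W=0
Move 5: B@(2,2) -> caps B=0 W=0
Move 6: W@(1,2) -> caps B=0 W=0
Move 7: B@(3,2) -> caps B=1 W=0
Move 8: W@(2,1) -> caps B=1 W=0
Move 9: B@(2,0) -> caps B=1 W=0
Move 10: W@(0,1) -> caps B=1 W=0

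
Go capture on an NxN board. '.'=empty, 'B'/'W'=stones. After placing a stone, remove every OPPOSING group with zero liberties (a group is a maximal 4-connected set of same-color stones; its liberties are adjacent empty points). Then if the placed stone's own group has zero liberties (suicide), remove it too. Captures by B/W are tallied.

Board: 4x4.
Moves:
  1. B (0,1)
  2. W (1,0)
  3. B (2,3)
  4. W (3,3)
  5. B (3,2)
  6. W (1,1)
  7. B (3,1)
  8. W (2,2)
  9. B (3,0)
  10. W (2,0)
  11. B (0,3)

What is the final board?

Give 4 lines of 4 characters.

Answer: .B.B
WW..
W.WB
BBB.

Derivation:
Move 1: B@(0,1) -> caps B=0 W=0
Move 2: W@(1,0) -> caps B=0 W=0
Move 3: B@(2,3) -> caps B=0 W=0
Move 4: W@(3,3) -> caps B=0 W=0
Move 5: B@(3,2) -> caps B=1 W=0
Move 6: W@(1,1) -> caps B=1 W=0
Move 7: B@(3,1) -> caps B=1 W=0
Move 8: W@(2,2) -> caps B=1 W=0
Move 9: B@(3,0) -> caps B=1 W=0
Move 10: W@(2,0) -> caps B=1 W=0
Move 11: B@(0,3) -> caps B=1 W=0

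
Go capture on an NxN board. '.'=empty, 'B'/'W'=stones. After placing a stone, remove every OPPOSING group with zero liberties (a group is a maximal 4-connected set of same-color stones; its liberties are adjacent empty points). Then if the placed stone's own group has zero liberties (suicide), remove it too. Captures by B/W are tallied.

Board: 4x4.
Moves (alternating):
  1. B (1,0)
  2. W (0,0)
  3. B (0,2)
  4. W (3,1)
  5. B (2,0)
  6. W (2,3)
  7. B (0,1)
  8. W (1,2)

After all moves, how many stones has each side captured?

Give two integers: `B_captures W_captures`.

Answer: 1 0

Derivation:
Move 1: B@(1,0) -> caps B=0 W=0
Move 2: W@(0,0) -> caps B=0 W=0
Move 3: B@(0,2) -> caps B=0 W=0
Move 4: W@(3,1) -> caps B=0 W=0
Move 5: B@(2,0) -> caps B=0 W=0
Move 6: W@(2,3) -> caps B=0 W=0
Move 7: B@(0,1) -> caps B=1 W=0
Move 8: W@(1,2) -> caps B=1 W=0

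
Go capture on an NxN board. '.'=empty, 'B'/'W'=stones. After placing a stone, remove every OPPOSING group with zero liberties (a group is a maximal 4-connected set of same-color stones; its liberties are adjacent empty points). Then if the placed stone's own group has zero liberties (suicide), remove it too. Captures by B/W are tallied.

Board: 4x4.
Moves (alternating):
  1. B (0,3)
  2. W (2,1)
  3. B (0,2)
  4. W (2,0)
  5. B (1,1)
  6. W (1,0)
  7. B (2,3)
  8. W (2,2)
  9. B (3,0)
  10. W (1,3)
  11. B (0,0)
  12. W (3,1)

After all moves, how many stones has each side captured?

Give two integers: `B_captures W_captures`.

Move 1: B@(0,3) -> caps B=0 W=0
Move 2: W@(2,1) -> caps B=0 W=0
Move 3: B@(0,2) -> caps B=0 W=0
Move 4: W@(2,0) -> caps B=0 W=0
Move 5: B@(1,1) -> caps B=0 W=0
Move 6: W@(1,0) -> caps B=0 W=0
Move 7: B@(2,3) -> caps B=0 W=0
Move 8: W@(2,2) -> caps B=0 W=0
Move 9: B@(3,0) -> caps B=0 W=0
Move 10: W@(1,3) -> caps B=0 W=0
Move 11: B@(0,0) -> caps B=0 W=0
Move 12: W@(3,1) -> caps B=0 W=1

Answer: 0 1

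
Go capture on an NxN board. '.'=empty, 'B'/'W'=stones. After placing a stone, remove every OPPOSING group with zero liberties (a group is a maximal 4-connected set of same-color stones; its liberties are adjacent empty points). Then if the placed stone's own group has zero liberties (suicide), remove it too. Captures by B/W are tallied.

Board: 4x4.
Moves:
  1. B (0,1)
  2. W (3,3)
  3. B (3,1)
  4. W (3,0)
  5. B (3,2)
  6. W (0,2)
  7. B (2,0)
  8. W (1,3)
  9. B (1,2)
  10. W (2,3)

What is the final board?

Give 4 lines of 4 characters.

Move 1: B@(0,1) -> caps B=0 W=0
Move 2: W@(3,3) -> caps B=0 W=0
Move 3: B@(3,1) -> caps B=0 W=0
Move 4: W@(3,0) -> caps B=0 W=0
Move 5: B@(3,2) -> caps B=0 W=0
Move 6: W@(0,2) -> caps B=0 W=0
Move 7: B@(2,0) -> caps B=1 W=0
Move 8: W@(1,3) -> caps B=1 W=0
Move 9: B@(1,2) -> caps B=1 W=0
Move 10: W@(2,3) -> caps B=1 W=0

Answer: .BW.
..BW
B..W
.BBW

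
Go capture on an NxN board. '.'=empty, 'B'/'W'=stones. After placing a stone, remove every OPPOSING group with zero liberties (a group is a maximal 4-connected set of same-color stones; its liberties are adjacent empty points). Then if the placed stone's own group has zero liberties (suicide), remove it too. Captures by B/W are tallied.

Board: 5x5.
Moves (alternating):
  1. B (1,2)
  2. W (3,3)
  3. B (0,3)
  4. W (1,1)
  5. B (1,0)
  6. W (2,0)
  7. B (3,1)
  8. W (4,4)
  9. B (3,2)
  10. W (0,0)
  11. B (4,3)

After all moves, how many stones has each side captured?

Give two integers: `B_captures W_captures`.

Answer: 0 1

Derivation:
Move 1: B@(1,2) -> caps B=0 W=0
Move 2: W@(3,3) -> caps B=0 W=0
Move 3: B@(0,3) -> caps B=0 W=0
Move 4: W@(1,1) -> caps B=0 W=0
Move 5: B@(1,0) -> caps B=0 W=0
Move 6: W@(2,0) -> caps B=0 W=0
Move 7: B@(3,1) -> caps B=0 W=0
Move 8: W@(4,4) -> caps B=0 W=0
Move 9: B@(3,2) -> caps B=0 W=0
Move 10: W@(0,0) -> caps B=0 W=1
Move 11: B@(4,3) -> caps B=0 W=1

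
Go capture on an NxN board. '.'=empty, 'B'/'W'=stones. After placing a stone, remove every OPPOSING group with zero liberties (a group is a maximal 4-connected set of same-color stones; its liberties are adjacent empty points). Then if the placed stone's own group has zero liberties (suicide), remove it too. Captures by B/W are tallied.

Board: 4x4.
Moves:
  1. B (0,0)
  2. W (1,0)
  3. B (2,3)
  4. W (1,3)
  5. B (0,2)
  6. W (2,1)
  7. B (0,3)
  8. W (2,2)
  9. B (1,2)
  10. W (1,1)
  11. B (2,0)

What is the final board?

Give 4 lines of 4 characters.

Answer: B.BB
WWB.
BWWB
....

Derivation:
Move 1: B@(0,0) -> caps B=0 W=0
Move 2: W@(1,0) -> caps B=0 W=0
Move 3: B@(2,3) -> caps B=0 W=0
Move 4: W@(1,3) -> caps B=0 W=0
Move 5: B@(0,2) -> caps B=0 W=0
Move 6: W@(2,1) -> caps B=0 W=0
Move 7: B@(0,3) -> caps B=0 W=0
Move 8: W@(2,2) -> caps B=0 W=0
Move 9: B@(1,2) -> caps B=1 W=0
Move 10: W@(1,1) -> caps B=1 W=0
Move 11: B@(2,0) -> caps B=1 W=0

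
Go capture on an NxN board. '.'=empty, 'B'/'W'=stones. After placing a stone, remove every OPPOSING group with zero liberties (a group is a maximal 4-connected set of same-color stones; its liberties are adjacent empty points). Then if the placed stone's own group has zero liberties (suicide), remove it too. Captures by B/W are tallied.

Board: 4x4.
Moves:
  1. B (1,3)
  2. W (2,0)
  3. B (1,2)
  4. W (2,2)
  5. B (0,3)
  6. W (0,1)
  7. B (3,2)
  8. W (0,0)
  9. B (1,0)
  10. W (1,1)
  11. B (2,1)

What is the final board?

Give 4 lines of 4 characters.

Answer: WW.B
.WBB
WBW.
..B.

Derivation:
Move 1: B@(1,3) -> caps B=0 W=0
Move 2: W@(2,0) -> caps B=0 W=0
Move 3: B@(1,2) -> caps B=0 W=0
Move 4: W@(2,2) -> caps B=0 W=0
Move 5: B@(0,3) -> caps B=0 W=0
Move 6: W@(0,1) -> caps B=0 W=0
Move 7: B@(3,2) -> caps B=0 W=0
Move 8: W@(0,0) -> caps B=0 W=0
Move 9: B@(1,0) -> caps B=0 W=0
Move 10: W@(1,1) -> caps B=0 W=1
Move 11: B@(2,1) -> caps B=0 W=1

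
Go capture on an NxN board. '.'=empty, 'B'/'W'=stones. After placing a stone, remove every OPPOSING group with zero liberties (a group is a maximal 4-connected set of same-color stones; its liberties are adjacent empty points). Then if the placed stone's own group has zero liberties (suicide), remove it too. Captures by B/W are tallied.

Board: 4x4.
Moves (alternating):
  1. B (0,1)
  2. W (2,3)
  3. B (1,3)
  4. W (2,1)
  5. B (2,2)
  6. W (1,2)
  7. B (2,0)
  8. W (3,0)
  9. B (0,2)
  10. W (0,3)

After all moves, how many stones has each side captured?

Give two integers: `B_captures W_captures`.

Move 1: B@(0,1) -> caps B=0 W=0
Move 2: W@(2,3) -> caps B=0 W=0
Move 3: B@(1,3) -> caps B=0 W=0
Move 4: W@(2,1) -> caps B=0 W=0
Move 5: B@(2,2) -> caps B=0 W=0
Move 6: W@(1,2) -> caps B=0 W=0
Move 7: B@(2,0) -> caps B=0 W=0
Move 8: W@(3,0) -> caps B=0 W=0
Move 9: B@(0,2) -> caps B=0 W=0
Move 10: W@(0,3) -> caps B=0 W=1

Answer: 0 1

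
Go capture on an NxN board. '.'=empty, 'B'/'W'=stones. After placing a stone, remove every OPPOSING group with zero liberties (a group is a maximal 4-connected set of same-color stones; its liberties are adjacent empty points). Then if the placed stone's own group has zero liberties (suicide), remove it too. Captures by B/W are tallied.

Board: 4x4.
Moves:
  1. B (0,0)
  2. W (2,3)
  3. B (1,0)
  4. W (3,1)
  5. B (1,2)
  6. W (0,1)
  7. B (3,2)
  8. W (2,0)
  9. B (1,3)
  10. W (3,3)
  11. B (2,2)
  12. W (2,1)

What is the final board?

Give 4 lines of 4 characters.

Answer: BW..
B.BB
WWB.
.WB.

Derivation:
Move 1: B@(0,0) -> caps B=0 W=0
Move 2: W@(2,3) -> caps B=0 W=0
Move 3: B@(1,0) -> caps B=0 W=0
Move 4: W@(3,1) -> caps B=0 W=0
Move 5: B@(1,2) -> caps B=0 W=0
Move 6: W@(0,1) -> caps B=0 W=0
Move 7: B@(3,2) -> caps B=0 W=0
Move 8: W@(2,0) -> caps B=0 W=0
Move 9: B@(1,3) -> caps B=0 W=0
Move 10: W@(3,3) -> caps B=0 W=0
Move 11: B@(2,2) -> caps B=2 W=0
Move 12: W@(2,1) -> caps B=2 W=0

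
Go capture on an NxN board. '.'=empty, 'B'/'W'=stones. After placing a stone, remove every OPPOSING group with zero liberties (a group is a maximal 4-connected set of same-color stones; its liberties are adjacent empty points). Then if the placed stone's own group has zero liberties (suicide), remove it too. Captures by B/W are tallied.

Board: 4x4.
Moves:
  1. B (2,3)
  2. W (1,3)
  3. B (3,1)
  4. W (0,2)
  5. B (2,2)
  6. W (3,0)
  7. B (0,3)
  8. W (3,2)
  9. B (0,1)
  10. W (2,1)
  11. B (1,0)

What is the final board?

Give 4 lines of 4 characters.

Move 1: B@(2,3) -> caps B=0 W=0
Move 2: W@(1,3) -> caps B=0 W=0
Move 3: B@(3,1) -> caps B=0 W=0
Move 4: W@(0,2) -> caps B=0 W=0
Move 5: B@(2,2) -> caps B=0 W=0
Move 6: W@(3,0) -> caps B=0 W=0
Move 7: B@(0,3) -> caps B=0 W=0
Move 8: W@(3,2) -> caps B=0 W=0
Move 9: B@(0,1) -> caps B=0 W=0
Move 10: W@(2,1) -> caps B=0 W=1
Move 11: B@(1,0) -> caps B=0 W=1

Answer: .BW.
B..W
.WBB
W.W.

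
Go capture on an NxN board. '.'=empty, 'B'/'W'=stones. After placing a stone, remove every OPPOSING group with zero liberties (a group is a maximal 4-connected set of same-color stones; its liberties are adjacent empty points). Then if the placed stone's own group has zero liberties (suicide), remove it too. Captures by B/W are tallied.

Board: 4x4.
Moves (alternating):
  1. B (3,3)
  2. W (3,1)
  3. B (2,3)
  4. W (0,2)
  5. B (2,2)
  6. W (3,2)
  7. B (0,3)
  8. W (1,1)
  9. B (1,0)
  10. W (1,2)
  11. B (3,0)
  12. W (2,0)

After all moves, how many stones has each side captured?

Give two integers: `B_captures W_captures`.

Move 1: B@(3,3) -> caps B=0 W=0
Move 2: W@(3,1) -> caps B=0 W=0
Move 3: B@(2,3) -> caps B=0 W=0
Move 4: W@(0,2) -> caps B=0 W=0
Move 5: B@(2,2) -> caps B=0 W=0
Move 6: W@(3,2) -> caps B=0 W=0
Move 7: B@(0,3) -> caps B=0 W=0
Move 8: W@(1,1) -> caps B=0 W=0
Move 9: B@(1,0) -> caps B=0 W=0
Move 10: W@(1,2) -> caps B=0 W=0
Move 11: B@(3,0) -> caps B=0 W=0
Move 12: W@(2,0) -> caps B=0 W=1

Answer: 0 1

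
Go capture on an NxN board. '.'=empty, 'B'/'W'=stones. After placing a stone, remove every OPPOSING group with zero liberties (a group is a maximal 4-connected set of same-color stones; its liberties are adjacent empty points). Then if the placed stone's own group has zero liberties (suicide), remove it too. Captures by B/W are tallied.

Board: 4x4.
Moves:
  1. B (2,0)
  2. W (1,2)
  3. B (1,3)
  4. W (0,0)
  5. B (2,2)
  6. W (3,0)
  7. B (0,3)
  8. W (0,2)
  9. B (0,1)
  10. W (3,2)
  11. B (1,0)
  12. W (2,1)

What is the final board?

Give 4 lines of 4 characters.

Answer: .BWB
B.WB
BWB.
W.W.

Derivation:
Move 1: B@(2,0) -> caps B=0 W=0
Move 2: W@(1,2) -> caps B=0 W=0
Move 3: B@(1,3) -> caps B=0 W=0
Move 4: W@(0,0) -> caps B=0 W=0
Move 5: B@(2,2) -> caps B=0 W=0
Move 6: W@(3,0) -> caps B=0 W=0
Move 7: B@(0,3) -> caps B=0 W=0
Move 8: W@(0,2) -> caps B=0 W=0
Move 9: B@(0,1) -> caps B=0 W=0
Move 10: W@(3,2) -> caps B=0 W=0
Move 11: B@(1,0) -> caps B=1 W=0
Move 12: W@(2,1) -> caps B=1 W=0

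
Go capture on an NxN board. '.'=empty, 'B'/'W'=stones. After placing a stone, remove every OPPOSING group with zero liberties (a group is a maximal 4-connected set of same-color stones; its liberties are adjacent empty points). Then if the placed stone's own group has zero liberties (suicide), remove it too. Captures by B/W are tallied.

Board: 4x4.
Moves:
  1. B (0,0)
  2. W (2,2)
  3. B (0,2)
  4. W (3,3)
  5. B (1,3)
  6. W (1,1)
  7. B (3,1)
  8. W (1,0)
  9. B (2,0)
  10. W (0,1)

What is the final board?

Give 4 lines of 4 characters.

Answer: .WB.
WW.B
B.W.
.B.W

Derivation:
Move 1: B@(0,0) -> caps B=0 W=0
Move 2: W@(2,2) -> caps B=0 W=0
Move 3: B@(0,2) -> caps B=0 W=0
Move 4: W@(3,3) -> caps B=0 W=0
Move 5: B@(1,3) -> caps B=0 W=0
Move 6: W@(1,1) -> caps B=0 W=0
Move 7: B@(3,1) -> caps B=0 W=0
Move 8: W@(1,0) -> caps B=0 W=0
Move 9: B@(2,0) -> caps B=0 W=0
Move 10: W@(0,1) -> caps B=0 W=1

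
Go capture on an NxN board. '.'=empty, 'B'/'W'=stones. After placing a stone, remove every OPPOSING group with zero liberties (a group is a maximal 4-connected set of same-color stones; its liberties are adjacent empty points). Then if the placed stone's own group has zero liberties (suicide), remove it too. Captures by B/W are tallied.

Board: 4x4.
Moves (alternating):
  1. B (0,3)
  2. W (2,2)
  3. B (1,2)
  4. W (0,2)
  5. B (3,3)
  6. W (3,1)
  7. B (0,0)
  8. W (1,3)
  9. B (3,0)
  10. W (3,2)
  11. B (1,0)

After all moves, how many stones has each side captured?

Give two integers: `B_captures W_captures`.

Move 1: B@(0,3) -> caps B=0 W=0
Move 2: W@(2,2) -> caps B=0 W=0
Move 3: B@(1,2) -> caps B=0 W=0
Move 4: W@(0,2) -> caps B=0 W=0
Move 5: B@(3,3) -> caps B=0 W=0
Move 6: W@(3,1) -> caps B=0 W=0
Move 7: B@(0,0) -> caps B=0 W=0
Move 8: W@(1,3) -> caps B=0 W=1
Move 9: B@(3,0) -> caps B=0 W=1
Move 10: W@(3,2) -> caps B=0 W=1
Move 11: B@(1,0) -> caps B=0 W=1

Answer: 0 1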